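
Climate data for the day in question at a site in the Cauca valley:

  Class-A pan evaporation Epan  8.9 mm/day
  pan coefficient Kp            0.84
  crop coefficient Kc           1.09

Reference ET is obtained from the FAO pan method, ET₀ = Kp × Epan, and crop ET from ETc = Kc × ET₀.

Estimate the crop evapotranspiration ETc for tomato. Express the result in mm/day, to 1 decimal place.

ET₀ = 0.84 × 8.9 = 7.4760 mm/d
ETc = Kc × ET₀ = 1.09 × 7.4760 = 8.1488 mm/d

8.1 mm/day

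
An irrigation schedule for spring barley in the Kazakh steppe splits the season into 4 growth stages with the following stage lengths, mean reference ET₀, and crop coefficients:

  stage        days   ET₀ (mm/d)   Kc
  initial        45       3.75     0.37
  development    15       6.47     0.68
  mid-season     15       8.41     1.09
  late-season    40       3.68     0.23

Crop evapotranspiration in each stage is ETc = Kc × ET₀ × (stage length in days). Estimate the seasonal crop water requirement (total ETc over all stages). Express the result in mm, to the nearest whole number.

300 mm

initial: 0.37 × 3.75 × 45 = 62.44 mm
development: 0.68 × 6.47 × 15 = 65.99 mm
mid-season: 1.09 × 8.41 × 15 = 137.50 mm
late-season: 0.23 × 3.68 × 40 = 33.86 mm
Seasonal total = 299.79 mm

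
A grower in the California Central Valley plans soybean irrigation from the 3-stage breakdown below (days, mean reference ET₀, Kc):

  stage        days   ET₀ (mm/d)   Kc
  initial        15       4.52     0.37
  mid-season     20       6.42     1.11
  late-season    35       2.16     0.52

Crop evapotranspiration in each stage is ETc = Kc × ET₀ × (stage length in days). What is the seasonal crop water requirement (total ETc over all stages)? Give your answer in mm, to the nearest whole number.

initial: 0.37 × 4.52 × 15 = 25.09 mm
mid-season: 1.11 × 6.42 × 20 = 142.52 mm
late-season: 0.52 × 2.16 × 35 = 39.31 mm
Seasonal total = 206.92 mm

207 mm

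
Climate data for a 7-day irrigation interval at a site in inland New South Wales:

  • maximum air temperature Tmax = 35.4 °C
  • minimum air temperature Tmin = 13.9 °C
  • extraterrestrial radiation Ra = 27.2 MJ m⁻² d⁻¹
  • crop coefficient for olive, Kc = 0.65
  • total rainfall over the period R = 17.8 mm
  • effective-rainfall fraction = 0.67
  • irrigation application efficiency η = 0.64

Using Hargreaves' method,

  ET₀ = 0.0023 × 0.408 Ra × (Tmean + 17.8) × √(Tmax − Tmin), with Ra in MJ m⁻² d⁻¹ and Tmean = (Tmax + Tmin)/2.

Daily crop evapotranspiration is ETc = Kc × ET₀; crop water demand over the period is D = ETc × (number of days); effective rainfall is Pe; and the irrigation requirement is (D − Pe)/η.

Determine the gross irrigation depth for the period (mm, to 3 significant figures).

Tmean = (35.4 + 13.9)/2 = 24.65 °C
0.408 Ra = 0.408 × 27.2 = 11.0976 mm/d equivalent
ET₀ = 0.0023 × 11.0976 × (24.65 + 17.8) × √21.5 = 0.0023 × 11.0976 × 42.45 × 4.6368 = 5.0240 mm/d
ETc = Kc × ET₀ = 0.65 × 5.0240 = 3.2656 mm/d
Crop demand D = ETc × 7 d = 3.2656 × 7 = 22.859 mm
Pe = 0.67 × 17.8 = 11.926 mm
D − Pe = 22.859 − 11.926 = 10.933 mm
Gross irrigation = 10.933 / 0.64 = 17.083 mm

17.1 mm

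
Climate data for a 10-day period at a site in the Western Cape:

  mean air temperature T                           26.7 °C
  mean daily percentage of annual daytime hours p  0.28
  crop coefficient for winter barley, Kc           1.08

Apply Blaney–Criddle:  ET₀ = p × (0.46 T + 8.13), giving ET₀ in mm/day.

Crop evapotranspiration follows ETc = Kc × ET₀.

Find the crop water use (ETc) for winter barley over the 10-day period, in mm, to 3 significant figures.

ET₀ = 0.28 × (0.46 × 26.7 + 8.13) = 0.28 × 20.412 = 5.7154 mm/d
ETc = Kc × ET₀ = 1.08 × 5.7154 = 6.1726 mm/d
Over 10 days: 6.1726 × 10 = 61.726 mm

61.7 mm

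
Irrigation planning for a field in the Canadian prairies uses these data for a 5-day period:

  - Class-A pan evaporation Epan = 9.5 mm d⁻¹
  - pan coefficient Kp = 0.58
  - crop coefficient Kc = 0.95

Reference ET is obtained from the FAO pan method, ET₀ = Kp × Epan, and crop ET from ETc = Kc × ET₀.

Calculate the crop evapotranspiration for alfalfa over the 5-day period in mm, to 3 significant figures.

ET₀ = 0.58 × 9.5 = 5.5100 mm/d
ETc = Kc × ET₀ = 0.95 × 5.5100 = 5.2345 mm/d
Over 5 days: 5.2345 × 5 = 26.173 mm

26.2 mm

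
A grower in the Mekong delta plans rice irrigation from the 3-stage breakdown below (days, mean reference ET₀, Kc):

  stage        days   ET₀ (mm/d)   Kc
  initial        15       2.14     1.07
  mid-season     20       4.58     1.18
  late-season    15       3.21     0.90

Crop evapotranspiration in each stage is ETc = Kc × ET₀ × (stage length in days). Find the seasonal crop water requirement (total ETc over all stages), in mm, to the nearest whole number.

186 mm

initial: 1.07 × 2.14 × 15 = 34.35 mm
mid-season: 1.18 × 4.58 × 20 = 108.09 mm
late-season: 0.90 × 3.21 × 15 = 43.34 mm
Seasonal total = 185.78 mm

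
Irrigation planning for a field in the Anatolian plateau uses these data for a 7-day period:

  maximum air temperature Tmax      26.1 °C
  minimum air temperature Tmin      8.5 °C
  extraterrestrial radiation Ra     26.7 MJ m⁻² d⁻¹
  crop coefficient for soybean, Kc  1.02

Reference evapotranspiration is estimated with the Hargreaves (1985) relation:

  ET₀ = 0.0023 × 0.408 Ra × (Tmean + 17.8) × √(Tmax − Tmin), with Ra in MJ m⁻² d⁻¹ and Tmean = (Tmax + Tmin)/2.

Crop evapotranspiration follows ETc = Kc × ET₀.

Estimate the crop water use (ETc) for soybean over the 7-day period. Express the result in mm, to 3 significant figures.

Tmean = (26.1 + 8.5)/2 = 17.30 °C
0.408 Ra = 0.408 × 26.7 = 10.8936 mm/d equivalent
ET₀ = 0.0023 × 10.8936 × (17.30 + 17.8) × √17.6 = 0.0023 × 10.8936 × 35.10 × 4.1952 = 3.6894 mm/d
ETc = Kc × ET₀ = 1.02 × 3.6894 = 3.7632 mm/d
Over 7 days: 3.7632 × 7 = 26.342 mm

26.3 mm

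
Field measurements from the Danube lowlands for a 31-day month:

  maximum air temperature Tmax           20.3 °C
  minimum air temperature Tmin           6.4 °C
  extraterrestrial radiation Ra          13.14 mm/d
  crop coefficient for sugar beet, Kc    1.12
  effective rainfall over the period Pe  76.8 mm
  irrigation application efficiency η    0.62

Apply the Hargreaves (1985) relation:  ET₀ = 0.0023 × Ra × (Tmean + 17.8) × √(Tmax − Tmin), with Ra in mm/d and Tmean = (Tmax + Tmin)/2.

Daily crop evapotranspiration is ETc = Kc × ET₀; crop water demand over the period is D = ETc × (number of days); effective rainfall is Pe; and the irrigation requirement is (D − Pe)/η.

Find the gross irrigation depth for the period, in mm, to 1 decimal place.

72.7 mm

Tmean = (20.3 + 6.4)/2 = 13.35 °C
ET₀ = 0.0023 × 13.14 × (13.35 + 17.8) × √13.9 = 0.0023 × 13.14 × 31.15 × 3.7283 = 3.5099 mm/d
ETc = Kc × ET₀ = 1.12 × 3.5099 = 3.9311 mm/d
Crop demand D = ETc × 31 d = 3.9311 × 31 = 121.864 mm
D − Pe = 121.864 − 76.8 = 45.064 mm
Gross irrigation = 45.064 / 0.62 = 72.684 mm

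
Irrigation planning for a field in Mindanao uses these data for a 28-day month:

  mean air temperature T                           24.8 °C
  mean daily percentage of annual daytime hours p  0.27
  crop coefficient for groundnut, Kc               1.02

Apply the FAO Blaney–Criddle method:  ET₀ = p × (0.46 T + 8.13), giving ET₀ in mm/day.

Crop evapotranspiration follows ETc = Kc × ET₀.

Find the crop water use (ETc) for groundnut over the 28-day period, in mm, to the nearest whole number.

151 mm

ET₀ = 0.27 × (0.46 × 24.8 + 8.13) = 0.27 × 19.538 = 5.2753 mm/d
ETc = Kc × ET₀ = 1.02 × 5.2753 = 5.3808 mm/d
Over 28 days: 5.3808 × 28 = 150.662 mm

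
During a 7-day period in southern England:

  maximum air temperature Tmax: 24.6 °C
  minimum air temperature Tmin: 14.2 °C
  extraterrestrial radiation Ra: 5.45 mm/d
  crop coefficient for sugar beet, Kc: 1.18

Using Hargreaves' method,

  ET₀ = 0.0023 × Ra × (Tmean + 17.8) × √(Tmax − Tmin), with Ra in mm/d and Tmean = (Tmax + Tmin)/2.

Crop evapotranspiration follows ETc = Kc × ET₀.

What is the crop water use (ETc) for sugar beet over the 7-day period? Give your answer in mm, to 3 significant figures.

12.4 mm

Tmean = (24.6 + 14.2)/2 = 19.40 °C
ET₀ = 0.0023 × 5.45 × (19.40 + 17.8) × √10.4 = 0.0023 × 5.45 × 37.20 × 3.2249 = 1.5038 mm/d
ETc = Kc × ET₀ = 1.18 × 1.5038 = 1.7745 mm/d
Over 7 days: 1.7745 × 7 = 12.422 mm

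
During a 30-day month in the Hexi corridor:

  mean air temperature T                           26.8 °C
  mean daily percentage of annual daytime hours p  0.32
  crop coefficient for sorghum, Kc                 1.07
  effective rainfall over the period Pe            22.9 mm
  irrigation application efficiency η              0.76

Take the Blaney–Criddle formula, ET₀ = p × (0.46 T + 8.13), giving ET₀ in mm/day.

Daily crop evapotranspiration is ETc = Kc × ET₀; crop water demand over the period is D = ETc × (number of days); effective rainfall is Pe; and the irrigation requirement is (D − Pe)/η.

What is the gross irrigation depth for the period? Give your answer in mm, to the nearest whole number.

246 mm

ET₀ = 0.32 × (0.46 × 26.8 + 8.13) = 0.32 × 20.458 = 6.5466 mm/d
ETc = Kc × ET₀ = 1.07 × 6.5466 = 7.0049 mm/d
Crop demand D = ETc × 30 d = 7.0049 × 30 = 210.147 mm
D − Pe = 210.147 − 22.9 = 187.247 mm
Gross irrigation = 187.247 / 0.76 = 246.378 mm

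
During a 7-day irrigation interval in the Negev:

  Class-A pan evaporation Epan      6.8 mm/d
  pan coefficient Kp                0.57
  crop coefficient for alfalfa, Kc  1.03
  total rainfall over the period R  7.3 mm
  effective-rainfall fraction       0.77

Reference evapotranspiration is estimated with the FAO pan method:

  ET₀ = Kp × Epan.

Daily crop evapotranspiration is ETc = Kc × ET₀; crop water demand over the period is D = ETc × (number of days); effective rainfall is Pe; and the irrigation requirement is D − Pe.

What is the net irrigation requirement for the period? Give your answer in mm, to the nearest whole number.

ET₀ = 0.57 × 6.8 = 3.8760 mm/d
ETc = Kc × ET₀ = 1.03 × 3.8760 = 3.9923 mm/d
Crop demand D = ETc × 7 d = 3.9923 × 7 = 27.946 mm
Pe = 0.77 × 7.3 = 5.621 mm
D − Pe = 27.946 − 5.621 = 22.325 mm

22 mm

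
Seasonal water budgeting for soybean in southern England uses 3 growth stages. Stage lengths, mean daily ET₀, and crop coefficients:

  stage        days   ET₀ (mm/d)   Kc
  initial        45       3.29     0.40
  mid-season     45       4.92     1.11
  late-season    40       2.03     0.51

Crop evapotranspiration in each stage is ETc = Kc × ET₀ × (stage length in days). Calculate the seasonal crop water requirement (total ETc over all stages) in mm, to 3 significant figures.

initial: 0.40 × 3.29 × 45 = 59.22 mm
mid-season: 1.11 × 4.92 × 45 = 245.75 mm
late-season: 0.51 × 2.03 × 40 = 41.41 mm
Seasonal total = 346.38 mm

346 mm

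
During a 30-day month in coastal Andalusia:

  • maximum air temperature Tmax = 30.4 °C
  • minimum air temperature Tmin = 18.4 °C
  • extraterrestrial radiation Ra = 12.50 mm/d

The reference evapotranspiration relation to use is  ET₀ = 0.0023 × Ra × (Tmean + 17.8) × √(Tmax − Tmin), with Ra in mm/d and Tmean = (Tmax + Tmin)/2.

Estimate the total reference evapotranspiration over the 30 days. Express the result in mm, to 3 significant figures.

Tmean = (30.4 + 18.4)/2 = 24.40 °C
ET₀ = 0.0023 × 12.50 × (24.40 + 17.8) × √12.0 = 0.0023 × 12.50 × 42.20 × 3.4641 = 4.2028 mm/d
Over 30 days: 4.2028 × 30 = 126.084 mm

126 mm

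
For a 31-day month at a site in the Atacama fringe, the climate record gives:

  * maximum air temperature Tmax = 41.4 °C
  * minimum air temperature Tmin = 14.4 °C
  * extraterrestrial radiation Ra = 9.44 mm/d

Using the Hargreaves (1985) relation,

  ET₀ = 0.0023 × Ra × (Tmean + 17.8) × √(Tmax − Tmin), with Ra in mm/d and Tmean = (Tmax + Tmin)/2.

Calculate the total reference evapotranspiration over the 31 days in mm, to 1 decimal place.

Tmean = (41.4 + 14.4)/2 = 27.90 °C
ET₀ = 0.0023 × 9.44 × (27.90 + 17.8) × √27.0 = 0.0023 × 9.44 × 45.70 × 5.1962 = 5.1559 mm/d
Over 31 days: 5.1559 × 31 = 159.833 mm

159.8 mm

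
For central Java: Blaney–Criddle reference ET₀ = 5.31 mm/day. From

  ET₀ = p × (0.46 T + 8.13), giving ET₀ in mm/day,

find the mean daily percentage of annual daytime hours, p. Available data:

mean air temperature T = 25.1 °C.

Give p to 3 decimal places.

0.270

p = ET₀ / (0.46 T + 8.13) = 5.31 / (0.46 × 25.1 + 8.13) = 5.31 / 19.676 = 0.2699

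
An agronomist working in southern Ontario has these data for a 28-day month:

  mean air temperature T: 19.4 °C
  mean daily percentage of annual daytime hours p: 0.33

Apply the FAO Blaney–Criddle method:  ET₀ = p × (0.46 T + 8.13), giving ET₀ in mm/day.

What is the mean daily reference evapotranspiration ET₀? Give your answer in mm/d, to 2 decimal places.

5.63 mm/d

ET₀ = 0.33 × (0.46 × 19.4 + 8.13) = 0.33 × 17.054 = 5.6278 mm/d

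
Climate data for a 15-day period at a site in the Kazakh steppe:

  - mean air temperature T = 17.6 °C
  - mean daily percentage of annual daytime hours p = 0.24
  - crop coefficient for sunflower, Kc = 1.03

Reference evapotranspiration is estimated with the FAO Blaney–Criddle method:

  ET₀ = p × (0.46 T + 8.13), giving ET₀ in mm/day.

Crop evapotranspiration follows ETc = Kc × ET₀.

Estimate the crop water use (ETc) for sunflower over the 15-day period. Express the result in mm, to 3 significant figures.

ET₀ = 0.24 × (0.46 × 17.6 + 8.13) = 0.24 × 16.226 = 3.8942 mm/d
ETc = Kc × ET₀ = 1.03 × 3.8942 = 4.0110 mm/d
Over 15 days: 4.0110 × 15 = 60.165 mm

60.2 mm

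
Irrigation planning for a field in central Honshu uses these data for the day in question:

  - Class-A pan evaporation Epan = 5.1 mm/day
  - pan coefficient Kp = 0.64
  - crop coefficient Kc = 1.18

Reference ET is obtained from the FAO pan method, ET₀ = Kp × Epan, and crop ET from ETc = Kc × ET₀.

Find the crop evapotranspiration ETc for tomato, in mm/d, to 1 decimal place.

3.9 mm/d

ET₀ = 0.64 × 5.1 = 3.2640 mm/d
ETc = Kc × ET₀ = 1.18 × 3.2640 = 3.8515 mm/d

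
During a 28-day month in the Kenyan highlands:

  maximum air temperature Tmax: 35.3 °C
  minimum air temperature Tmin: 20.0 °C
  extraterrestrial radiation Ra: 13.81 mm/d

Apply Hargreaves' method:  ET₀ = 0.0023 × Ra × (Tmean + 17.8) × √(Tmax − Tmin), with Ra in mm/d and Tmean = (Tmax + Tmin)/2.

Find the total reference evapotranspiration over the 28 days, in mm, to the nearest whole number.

Tmean = (35.3 + 20.0)/2 = 27.65 °C
ET₀ = 0.0023 × 13.81 × (27.65 + 17.8) × √15.3 = 0.0023 × 13.81 × 45.45 × 3.9115 = 5.6468 mm/d
Over 28 days: 5.6468 × 28 = 158.110 mm

158 mm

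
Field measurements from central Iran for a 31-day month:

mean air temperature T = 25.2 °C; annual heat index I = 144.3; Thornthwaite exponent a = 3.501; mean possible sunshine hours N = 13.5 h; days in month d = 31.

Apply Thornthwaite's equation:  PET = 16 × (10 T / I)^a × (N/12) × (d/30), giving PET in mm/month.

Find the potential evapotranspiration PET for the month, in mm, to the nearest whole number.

10T/I = 10 × 25.2 / 144.3 = 1.7464
(10T/I)^a = 1.7464^3.501 = 7.0428
Uncorrected PET = 16 × 7.0428 = 112.685 mm
Correction = (N/12)(d/30) = (13.5/12)(31/30) = 1.1625
PET = 112.685 × 1.1625 = 130.996 mm/month

131 mm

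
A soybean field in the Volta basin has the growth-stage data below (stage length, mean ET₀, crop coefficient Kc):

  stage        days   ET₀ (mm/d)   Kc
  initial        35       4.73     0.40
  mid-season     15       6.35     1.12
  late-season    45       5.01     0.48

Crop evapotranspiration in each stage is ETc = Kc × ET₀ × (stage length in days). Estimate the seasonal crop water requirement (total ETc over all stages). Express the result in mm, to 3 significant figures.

281 mm

initial: 0.40 × 4.73 × 35 = 66.22 mm
mid-season: 1.12 × 6.35 × 15 = 106.68 mm
late-season: 0.48 × 5.01 × 45 = 108.22 mm
Seasonal total = 281.12 mm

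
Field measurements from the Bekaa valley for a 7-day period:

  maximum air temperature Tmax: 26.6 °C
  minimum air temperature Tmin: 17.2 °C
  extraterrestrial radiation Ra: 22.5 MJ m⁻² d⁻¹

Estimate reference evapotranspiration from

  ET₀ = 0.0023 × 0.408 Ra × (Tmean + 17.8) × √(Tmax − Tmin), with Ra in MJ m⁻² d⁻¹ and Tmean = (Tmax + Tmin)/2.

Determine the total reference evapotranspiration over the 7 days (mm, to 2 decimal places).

Tmean = (26.6 + 17.2)/2 = 21.90 °C
0.408 Ra = 0.408 × 22.5 = 9.1800 mm/d equivalent
ET₀ = 0.0023 × 9.1800 × (21.90 + 17.8) × √9.4 = 0.0023 × 9.1800 × 39.70 × 3.0659 = 2.5699 mm/d
Over 7 days: 2.5699 × 7 = 17.989 mm

17.99 mm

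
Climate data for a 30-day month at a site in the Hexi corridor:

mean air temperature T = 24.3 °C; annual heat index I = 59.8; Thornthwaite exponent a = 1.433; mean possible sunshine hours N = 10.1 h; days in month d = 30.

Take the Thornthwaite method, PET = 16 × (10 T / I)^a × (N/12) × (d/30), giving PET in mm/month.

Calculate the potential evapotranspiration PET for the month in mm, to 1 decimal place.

100.4 mm

10T/I = 10 × 24.3 / 59.8 = 4.0635
(10T/I)^a = 4.0635^1.433 = 7.4568
Uncorrected PET = 16 × 7.4568 = 119.309 mm
Correction = (N/12)(d/30) = (10.1/12)(30/30) = 0.8417
PET = 119.309 × 0.8417 = 100.422 mm/month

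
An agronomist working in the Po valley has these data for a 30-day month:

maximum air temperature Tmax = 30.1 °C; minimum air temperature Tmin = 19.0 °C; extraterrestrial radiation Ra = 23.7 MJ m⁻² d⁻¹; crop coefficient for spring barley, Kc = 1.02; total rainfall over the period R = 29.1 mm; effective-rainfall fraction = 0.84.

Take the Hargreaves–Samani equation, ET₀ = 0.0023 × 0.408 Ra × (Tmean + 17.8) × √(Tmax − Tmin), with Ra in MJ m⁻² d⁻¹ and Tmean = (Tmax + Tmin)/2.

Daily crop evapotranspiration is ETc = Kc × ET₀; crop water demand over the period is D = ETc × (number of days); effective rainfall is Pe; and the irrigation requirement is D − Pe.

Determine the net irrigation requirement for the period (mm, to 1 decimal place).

71.6 mm

Tmean = (30.1 + 19.0)/2 = 24.55 °C
0.408 Ra = 0.408 × 23.7 = 9.6696 mm/d equivalent
ET₀ = 0.0023 × 9.6696 × (24.55 + 17.8) × √11.1 = 0.0023 × 9.6696 × 42.35 × 3.3317 = 3.1380 mm/d
ETc = Kc × ET₀ = 1.02 × 3.1380 = 3.2008 mm/d
Crop demand D = ETc × 30 d = 3.2008 × 30 = 96.024 mm
Pe = 0.84 × 29.1 = 24.444 mm
D − Pe = 96.024 − 24.444 = 71.580 mm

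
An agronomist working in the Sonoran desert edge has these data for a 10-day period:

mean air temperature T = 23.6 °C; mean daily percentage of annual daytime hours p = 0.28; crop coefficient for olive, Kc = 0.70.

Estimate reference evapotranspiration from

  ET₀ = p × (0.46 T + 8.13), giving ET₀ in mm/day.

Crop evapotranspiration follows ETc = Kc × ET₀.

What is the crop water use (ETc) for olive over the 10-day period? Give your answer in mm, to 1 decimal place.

37.2 mm

ET₀ = 0.28 × (0.46 × 23.6 + 8.13) = 0.28 × 18.986 = 5.3161 mm/d
ETc = Kc × ET₀ = 0.70 × 5.3161 = 3.7213 mm/d
Over 10 days: 3.7213 × 10 = 37.213 mm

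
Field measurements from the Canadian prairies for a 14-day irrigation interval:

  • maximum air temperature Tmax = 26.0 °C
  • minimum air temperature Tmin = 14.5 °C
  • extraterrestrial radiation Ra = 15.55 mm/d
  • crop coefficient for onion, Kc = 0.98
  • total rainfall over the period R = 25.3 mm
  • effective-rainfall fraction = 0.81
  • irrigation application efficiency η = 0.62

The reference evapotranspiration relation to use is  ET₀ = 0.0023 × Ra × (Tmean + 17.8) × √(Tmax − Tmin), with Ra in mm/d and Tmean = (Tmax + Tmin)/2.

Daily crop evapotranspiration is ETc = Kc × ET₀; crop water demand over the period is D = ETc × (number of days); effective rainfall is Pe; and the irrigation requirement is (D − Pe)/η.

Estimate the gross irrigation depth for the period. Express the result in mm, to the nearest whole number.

Tmean = (26.0 + 14.5)/2 = 20.25 °C
ET₀ = 0.0023 × 15.55 × (20.25 + 17.8) × √11.5 = 0.0023 × 15.55 × 38.05 × 3.3912 = 4.6149 mm/d
ETc = Kc × ET₀ = 0.98 × 4.6149 = 4.5226 mm/d
Crop demand D = ETc × 14 d = 4.5226 × 14 = 63.316 mm
Pe = 0.81 × 25.3 = 20.493 mm
D − Pe = 63.316 − 20.493 = 42.823 mm
Gross irrigation = 42.823 / 0.62 = 69.069 mm

69 mm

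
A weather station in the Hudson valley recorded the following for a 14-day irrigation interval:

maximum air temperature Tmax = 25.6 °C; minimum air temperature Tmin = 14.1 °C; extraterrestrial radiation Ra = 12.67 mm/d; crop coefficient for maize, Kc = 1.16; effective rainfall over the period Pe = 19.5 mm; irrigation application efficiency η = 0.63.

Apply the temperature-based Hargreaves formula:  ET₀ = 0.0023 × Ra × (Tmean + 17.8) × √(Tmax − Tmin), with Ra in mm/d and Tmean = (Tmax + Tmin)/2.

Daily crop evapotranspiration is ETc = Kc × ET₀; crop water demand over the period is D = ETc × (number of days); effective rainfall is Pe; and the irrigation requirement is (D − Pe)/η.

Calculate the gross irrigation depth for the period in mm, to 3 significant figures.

Tmean = (25.6 + 14.1)/2 = 19.85 °C
ET₀ = 0.0023 × 12.67 × (19.85 + 17.8) × √11.5 = 0.0023 × 12.67 × 37.65 × 3.3912 = 3.7207 mm/d
ETc = Kc × ET₀ = 1.16 × 3.7207 = 4.3160 mm/d
Crop demand D = ETc × 14 d = 4.3160 × 14 = 60.424 mm
D − Pe = 60.424 − 19.5 = 40.924 mm
Gross irrigation = 40.924 / 0.63 = 64.959 mm

65.0 mm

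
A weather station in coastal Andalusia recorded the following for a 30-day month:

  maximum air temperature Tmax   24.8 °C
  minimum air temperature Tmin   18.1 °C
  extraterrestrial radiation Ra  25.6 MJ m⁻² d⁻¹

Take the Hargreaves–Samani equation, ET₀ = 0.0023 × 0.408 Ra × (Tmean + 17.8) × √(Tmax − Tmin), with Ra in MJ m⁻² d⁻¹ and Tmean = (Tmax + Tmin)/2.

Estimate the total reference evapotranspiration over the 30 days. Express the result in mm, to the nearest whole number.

Tmean = (24.8 + 18.1)/2 = 21.45 °C
0.408 Ra = 0.408 × 25.6 = 10.4448 mm/d equivalent
ET₀ = 0.0023 × 10.4448 × (21.45 + 17.8) × √6.7 = 0.0023 × 10.4448 × 39.25 × 2.5884 = 2.4406 mm/d
Over 30 days: 2.4406 × 30 = 73.218 mm

73 mm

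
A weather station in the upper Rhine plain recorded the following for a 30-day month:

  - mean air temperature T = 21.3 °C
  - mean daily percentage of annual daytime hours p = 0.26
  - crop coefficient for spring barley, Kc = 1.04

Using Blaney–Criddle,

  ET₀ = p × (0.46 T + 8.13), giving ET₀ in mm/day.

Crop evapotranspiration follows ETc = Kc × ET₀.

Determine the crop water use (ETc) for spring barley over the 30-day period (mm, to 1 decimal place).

ET₀ = 0.26 × (0.46 × 21.3 + 8.13) = 0.26 × 17.928 = 4.6613 mm/d
ETc = Kc × ET₀ = 1.04 × 4.6613 = 4.8478 mm/d
Over 30 days: 4.8478 × 30 = 145.434 mm

145.4 mm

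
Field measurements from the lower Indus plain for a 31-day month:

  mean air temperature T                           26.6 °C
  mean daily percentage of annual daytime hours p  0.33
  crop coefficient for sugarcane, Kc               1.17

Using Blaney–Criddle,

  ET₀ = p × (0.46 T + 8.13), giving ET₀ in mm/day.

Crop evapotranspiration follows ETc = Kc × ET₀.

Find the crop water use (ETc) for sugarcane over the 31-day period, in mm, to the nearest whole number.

ET₀ = 0.33 × (0.46 × 26.6 + 8.13) = 0.33 × 20.366 = 6.7208 mm/d
ETc = Kc × ET₀ = 1.17 × 6.7208 = 7.8633 mm/d
Over 31 days: 7.8633 × 31 = 243.762 mm

244 mm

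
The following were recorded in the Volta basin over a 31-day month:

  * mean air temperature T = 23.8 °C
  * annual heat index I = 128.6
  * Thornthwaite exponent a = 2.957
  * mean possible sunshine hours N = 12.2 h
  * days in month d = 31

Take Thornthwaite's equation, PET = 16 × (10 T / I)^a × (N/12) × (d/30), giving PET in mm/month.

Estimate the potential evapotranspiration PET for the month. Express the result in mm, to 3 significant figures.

104 mm

10T/I = 10 × 23.8 / 128.6 = 1.8507
(10T/I)^a = 1.8507^2.957 = 6.1732
Uncorrected PET = 16 × 6.1732 = 98.771 mm
Correction = (N/12)(d/30) = (12.2/12)(31/30) = 1.0506
PET = 98.771 × 1.0506 = 103.769 mm/month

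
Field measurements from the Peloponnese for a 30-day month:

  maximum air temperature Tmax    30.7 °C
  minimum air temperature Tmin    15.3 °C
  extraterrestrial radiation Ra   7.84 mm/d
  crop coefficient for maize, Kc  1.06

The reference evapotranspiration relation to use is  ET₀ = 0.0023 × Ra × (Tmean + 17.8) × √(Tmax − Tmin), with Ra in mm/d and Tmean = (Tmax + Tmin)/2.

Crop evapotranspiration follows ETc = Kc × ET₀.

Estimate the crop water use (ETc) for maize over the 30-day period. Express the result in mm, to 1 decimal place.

91.8 mm

Tmean = (30.7 + 15.3)/2 = 23.00 °C
ET₀ = 0.0023 × 7.84 × (23.00 + 17.8) × √15.4 = 0.0023 × 7.84 × 40.80 × 3.9243 = 2.8871 mm/d
ETc = Kc × ET₀ = 1.06 × 2.8871 = 3.0603 mm/d
Over 30 days: 3.0603 × 30 = 91.809 mm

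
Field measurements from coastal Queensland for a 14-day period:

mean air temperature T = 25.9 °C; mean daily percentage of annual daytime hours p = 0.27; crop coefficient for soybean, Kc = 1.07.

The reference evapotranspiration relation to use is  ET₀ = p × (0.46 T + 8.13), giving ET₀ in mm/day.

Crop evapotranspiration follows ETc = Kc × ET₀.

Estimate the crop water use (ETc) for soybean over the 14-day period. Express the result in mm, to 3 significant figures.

ET₀ = 0.27 × (0.46 × 25.9 + 8.13) = 0.27 × 20.044 = 5.4119 mm/d
ETc = Kc × ET₀ = 1.07 × 5.4119 = 5.7907 mm/d
Over 14 days: 5.7907 × 14 = 81.070 mm

81.1 mm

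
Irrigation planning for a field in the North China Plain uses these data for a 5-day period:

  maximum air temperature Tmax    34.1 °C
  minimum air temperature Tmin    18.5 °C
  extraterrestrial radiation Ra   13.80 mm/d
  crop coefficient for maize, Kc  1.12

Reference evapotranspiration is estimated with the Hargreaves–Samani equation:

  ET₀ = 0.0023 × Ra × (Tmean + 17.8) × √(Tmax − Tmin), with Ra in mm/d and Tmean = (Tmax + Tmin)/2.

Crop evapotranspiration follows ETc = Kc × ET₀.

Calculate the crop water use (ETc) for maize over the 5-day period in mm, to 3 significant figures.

Tmean = (34.1 + 18.5)/2 = 26.30 °C
ET₀ = 0.0023 × 13.80 × (26.30 + 17.8) × √15.6 = 0.0023 × 13.80 × 44.10 × 3.9497 = 5.5285 mm/d
ETc = Kc × ET₀ = 1.12 × 5.5285 = 6.1919 mm/d
Over 5 days: 6.1919 × 5 = 30.960 mm

31.0 mm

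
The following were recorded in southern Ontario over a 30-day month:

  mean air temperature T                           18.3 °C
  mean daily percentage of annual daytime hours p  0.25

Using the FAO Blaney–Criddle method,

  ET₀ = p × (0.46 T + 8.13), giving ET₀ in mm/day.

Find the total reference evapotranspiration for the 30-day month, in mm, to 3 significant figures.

ET₀ = 0.25 × (0.46 × 18.3 + 8.13) = 0.25 × 16.548 = 4.1370 mm/d
Monthly total = 4.1370 × 30 = 124.110 mm

124 mm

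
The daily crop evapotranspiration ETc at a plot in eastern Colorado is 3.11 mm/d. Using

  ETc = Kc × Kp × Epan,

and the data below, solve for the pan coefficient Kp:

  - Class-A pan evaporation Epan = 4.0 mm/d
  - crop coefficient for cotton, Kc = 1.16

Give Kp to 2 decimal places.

0.67

ETc = Kc × Kp × Epan  ⇒  Kp = ETc / (Kc × Epan)
Kp = 3.11 / (1.16 × 4.0) = 3.11 / 4.640 = 0.6703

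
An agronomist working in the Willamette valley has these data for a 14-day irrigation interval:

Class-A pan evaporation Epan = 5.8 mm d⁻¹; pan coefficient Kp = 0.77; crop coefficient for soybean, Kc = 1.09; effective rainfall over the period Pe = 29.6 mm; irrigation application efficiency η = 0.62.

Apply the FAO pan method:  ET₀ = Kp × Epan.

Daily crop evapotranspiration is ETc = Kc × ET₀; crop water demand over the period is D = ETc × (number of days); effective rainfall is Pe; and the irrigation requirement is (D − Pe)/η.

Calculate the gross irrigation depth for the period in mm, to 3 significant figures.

62.2 mm

ET₀ = 0.77 × 5.8 = 4.4660 mm/d
ETc = Kc × ET₀ = 1.09 × 4.4660 = 4.8679 mm/d
Crop demand D = ETc × 14 d = 4.8679 × 14 = 68.151 mm
D − Pe = 68.151 − 29.6 = 38.551 mm
Gross irrigation = 38.551 / 0.62 = 62.179 mm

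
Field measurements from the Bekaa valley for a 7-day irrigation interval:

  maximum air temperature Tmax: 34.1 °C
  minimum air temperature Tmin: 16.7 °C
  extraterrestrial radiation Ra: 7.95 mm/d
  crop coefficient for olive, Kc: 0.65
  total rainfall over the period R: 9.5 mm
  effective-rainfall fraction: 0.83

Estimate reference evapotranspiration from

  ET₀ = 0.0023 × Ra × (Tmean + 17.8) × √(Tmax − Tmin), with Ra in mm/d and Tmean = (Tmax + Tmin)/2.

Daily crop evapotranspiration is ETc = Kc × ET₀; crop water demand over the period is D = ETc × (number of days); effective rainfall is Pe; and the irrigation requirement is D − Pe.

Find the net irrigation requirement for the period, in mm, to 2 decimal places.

Tmean = (34.1 + 16.7)/2 = 25.40 °C
ET₀ = 0.0023 × 7.95 × (25.40 + 17.8) × √17.4 = 0.0023 × 7.95 × 43.20 × 4.1713 = 3.2950 mm/d
ETc = Kc × ET₀ = 0.65 × 3.2950 = 2.1418 mm/d
Crop demand D = ETc × 7 d = 2.1418 × 7 = 14.993 mm
Pe = 0.83 × 9.5 = 7.885 mm
D − Pe = 14.993 − 7.885 = 7.108 mm

7.11 mm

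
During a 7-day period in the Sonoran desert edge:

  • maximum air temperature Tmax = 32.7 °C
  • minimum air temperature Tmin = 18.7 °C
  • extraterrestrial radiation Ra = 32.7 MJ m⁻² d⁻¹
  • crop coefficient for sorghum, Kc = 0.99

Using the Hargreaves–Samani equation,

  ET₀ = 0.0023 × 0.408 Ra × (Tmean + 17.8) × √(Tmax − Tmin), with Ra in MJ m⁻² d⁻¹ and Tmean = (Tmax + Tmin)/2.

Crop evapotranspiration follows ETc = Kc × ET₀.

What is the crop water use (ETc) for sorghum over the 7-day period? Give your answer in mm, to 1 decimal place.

34.6 mm

Tmean = (32.7 + 18.7)/2 = 25.70 °C
0.408 Ra = 0.408 × 32.7 = 13.3416 mm/d equivalent
ET₀ = 0.0023 × 13.3416 × (25.70 + 17.8) × √14.0 = 0.0023 × 13.3416 × 43.50 × 3.7417 = 4.9945 mm/d
ETc = Kc × ET₀ = 0.99 × 4.9945 = 4.9446 mm/d
Over 7 days: 4.9446 × 7 = 34.612 mm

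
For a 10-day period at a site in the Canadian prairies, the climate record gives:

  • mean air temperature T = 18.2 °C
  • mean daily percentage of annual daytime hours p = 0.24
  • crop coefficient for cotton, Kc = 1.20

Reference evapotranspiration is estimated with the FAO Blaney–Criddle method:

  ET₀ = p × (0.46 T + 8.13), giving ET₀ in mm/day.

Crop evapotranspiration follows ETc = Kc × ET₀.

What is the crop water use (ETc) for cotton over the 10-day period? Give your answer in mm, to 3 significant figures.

ET₀ = 0.24 × (0.46 × 18.2 + 8.13) = 0.24 × 16.502 = 3.9605 mm/d
ETc = Kc × ET₀ = 1.20 × 3.9605 = 4.7526 mm/d
Over 10 days: 4.7526 × 10 = 47.526 mm

47.5 mm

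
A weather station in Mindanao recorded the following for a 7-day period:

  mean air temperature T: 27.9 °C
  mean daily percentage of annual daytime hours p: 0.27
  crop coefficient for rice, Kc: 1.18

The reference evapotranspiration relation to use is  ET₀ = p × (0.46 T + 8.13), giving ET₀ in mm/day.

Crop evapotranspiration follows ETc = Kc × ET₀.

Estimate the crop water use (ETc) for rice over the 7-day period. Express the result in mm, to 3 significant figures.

46.8 mm

ET₀ = 0.27 × (0.46 × 27.9 + 8.13) = 0.27 × 20.964 = 5.6603 mm/d
ETc = Kc × ET₀ = 1.18 × 5.6603 = 6.6792 mm/d
Over 7 days: 6.6792 × 7 = 46.754 mm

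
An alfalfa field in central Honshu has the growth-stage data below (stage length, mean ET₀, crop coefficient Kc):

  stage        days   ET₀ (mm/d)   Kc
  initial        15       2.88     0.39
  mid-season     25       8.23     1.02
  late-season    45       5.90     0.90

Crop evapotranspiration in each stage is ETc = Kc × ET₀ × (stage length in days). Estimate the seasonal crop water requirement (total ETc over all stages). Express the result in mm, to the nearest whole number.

initial: 0.39 × 2.88 × 15 = 16.85 mm
mid-season: 1.02 × 8.23 × 25 = 209.87 mm
late-season: 0.90 × 5.90 × 45 = 238.95 mm
Seasonal total = 465.67 mm

466 mm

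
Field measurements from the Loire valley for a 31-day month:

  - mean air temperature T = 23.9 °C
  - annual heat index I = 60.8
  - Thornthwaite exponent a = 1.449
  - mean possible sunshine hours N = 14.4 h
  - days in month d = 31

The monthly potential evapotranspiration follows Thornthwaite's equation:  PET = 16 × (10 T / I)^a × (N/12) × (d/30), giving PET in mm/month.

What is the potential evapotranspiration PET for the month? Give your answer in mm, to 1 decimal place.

144.2 mm

10T/I = 10 × 23.9 / 60.8 = 3.9309
(10T/I)^a = 3.9309^1.449 = 7.2681
Uncorrected PET = 16 × 7.2681 = 116.290 mm
Correction = (N/12)(d/30) = (14.4/12)(31/30) = 1.2400
PET = 116.290 × 1.2400 = 144.200 mm/month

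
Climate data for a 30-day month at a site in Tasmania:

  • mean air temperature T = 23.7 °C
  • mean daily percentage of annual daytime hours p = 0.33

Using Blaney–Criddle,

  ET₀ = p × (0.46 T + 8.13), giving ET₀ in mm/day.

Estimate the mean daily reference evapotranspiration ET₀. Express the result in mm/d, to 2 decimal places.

ET₀ = 0.33 × (0.46 × 23.7 + 8.13) = 0.33 × 19.032 = 6.2806 mm/d

6.28 mm/d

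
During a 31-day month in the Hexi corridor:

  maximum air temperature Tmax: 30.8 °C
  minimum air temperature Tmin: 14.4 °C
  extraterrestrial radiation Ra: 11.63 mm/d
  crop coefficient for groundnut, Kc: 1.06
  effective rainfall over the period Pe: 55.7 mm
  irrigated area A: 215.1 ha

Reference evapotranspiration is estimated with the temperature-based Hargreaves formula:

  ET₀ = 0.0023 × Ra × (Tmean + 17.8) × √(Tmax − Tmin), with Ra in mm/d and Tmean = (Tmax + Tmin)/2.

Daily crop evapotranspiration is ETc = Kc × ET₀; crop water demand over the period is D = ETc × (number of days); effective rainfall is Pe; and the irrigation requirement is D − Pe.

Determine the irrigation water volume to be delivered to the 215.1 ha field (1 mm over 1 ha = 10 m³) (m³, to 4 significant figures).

Tmean = (30.8 + 14.4)/2 = 22.60 °C
ET₀ = 0.0023 × 11.63 × (22.60 + 17.8) × √16.4 = 0.0023 × 11.63 × 40.40 × 4.0497 = 4.3763 mm/d
ETc = Kc × ET₀ = 1.06 × 4.3763 = 4.6389 mm/d
Crop demand D = ETc × 31 d = 4.6389 × 31 = 143.806 mm
D − Pe = 143.806 − 55.7 = 88.106 mm
Volume = 88.106 mm × 215.1 ha × 10 = 189516.0 m³

189500 m³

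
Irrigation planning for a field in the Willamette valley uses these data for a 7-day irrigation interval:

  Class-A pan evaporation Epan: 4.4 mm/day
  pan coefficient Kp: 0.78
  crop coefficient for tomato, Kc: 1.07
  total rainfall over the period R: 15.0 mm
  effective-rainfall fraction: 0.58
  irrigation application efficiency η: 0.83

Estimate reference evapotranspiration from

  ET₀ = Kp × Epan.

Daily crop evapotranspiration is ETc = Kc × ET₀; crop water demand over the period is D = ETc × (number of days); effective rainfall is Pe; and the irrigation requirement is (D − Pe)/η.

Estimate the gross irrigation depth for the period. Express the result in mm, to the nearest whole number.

ET₀ = 0.78 × 4.4 = 3.4320 mm/d
ETc = Kc × ET₀ = 1.07 × 3.4320 = 3.6722 mm/d
Crop demand D = ETc × 7 d = 3.6722 × 7 = 25.705 mm
Pe = 0.58 × 15.0 = 8.700 mm
D − Pe = 25.705 − 8.700 = 17.005 mm
Gross irrigation = 17.005 / 0.83 = 20.488 mm

20 mm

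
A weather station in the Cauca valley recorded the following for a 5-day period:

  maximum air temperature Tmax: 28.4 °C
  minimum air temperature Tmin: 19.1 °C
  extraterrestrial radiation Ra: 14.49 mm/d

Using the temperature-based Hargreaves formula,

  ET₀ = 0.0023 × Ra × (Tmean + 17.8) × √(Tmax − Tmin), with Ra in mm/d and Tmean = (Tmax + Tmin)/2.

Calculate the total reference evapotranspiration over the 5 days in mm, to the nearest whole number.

21 mm

Tmean = (28.4 + 19.1)/2 = 23.75 °C
ET₀ = 0.0023 × 14.49 × (23.75 + 17.8) × √9.3 = 0.0023 × 14.49 × 41.55 × 3.0496 = 4.2229 mm/d
Over 5 days: 4.2229 × 5 = 21.115 mm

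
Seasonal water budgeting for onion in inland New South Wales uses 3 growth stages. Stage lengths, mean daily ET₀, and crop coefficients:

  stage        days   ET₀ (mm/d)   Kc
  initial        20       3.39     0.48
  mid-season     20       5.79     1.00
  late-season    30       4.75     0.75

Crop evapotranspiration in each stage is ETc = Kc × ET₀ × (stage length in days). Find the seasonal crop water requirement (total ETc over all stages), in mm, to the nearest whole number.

initial: 0.48 × 3.39 × 20 = 32.54 mm
mid-season: 1.00 × 5.79 × 20 = 115.80 mm
late-season: 0.75 × 4.75 × 30 = 106.88 mm
Seasonal total = 255.22 mm

255 mm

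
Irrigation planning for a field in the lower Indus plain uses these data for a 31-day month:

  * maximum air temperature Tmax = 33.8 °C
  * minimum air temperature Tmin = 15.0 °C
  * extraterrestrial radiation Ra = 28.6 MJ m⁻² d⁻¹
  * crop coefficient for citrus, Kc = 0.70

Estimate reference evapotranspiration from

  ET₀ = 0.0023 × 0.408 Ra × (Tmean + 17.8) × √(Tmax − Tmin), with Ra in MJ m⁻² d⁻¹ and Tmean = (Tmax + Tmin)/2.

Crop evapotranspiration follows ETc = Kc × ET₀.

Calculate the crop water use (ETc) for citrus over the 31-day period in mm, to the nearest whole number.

107 mm

Tmean = (33.8 + 15.0)/2 = 24.40 °C
0.408 Ra = 0.408 × 28.6 = 11.6688 mm/d equivalent
ET₀ = 0.0023 × 11.6688 × (24.40 + 17.8) × √18.8 = 0.0023 × 11.6688 × 42.20 × 4.3359 = 4.9107 mm/d
ETc = Kc × ET₀ = 0.70 × 4.9107 = 3.4375 mm/d
Over 31 days: 3.4375 × 31 = 106.563 mm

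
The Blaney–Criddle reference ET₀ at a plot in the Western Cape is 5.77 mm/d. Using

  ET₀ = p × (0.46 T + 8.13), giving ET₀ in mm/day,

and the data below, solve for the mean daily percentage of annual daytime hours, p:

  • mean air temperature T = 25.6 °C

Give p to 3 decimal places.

p = ET₀ / (0.46 T + 8.13) = 5.77 / (0.46 × 25.6 + 8.13) = 5.77 / 19.906 = 0.2899

0.290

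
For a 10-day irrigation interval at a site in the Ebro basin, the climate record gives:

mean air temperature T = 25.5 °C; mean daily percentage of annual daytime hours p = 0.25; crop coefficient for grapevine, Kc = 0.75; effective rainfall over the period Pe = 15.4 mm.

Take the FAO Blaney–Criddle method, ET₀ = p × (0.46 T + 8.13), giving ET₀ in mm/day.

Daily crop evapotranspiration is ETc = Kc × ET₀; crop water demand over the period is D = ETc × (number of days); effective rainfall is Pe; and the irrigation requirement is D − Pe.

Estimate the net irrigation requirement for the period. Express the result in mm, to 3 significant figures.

21.8 mm

ET₀ = 0.25 × (0.46 × 25.5 + 8.13) = 0.25 × 19.860 = 4.9650 mm/d
ETc = Kc × ET₀ = 0.75 × 4.9650 = 3.7238 mm/d
Crop demand D = ETc × 10 d = 3.7238 × 10 = 37.238 mm
D − Pe = 37.238 − 15.4 = 21.838 mm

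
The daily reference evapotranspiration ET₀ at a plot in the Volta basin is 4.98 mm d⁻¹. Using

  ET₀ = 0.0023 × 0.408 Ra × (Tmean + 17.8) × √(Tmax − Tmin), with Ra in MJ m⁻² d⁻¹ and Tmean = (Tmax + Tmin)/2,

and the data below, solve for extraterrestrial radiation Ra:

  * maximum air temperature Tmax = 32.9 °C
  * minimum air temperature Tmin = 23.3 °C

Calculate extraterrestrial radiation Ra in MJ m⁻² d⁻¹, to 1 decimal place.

Tmean = (32.9+23.3)/2 = 28.10 °C; ΔT = 9.6
Ra = ET₀ / [0.0023 × 0.408 × (Tmean+17.8) × √ΔT]
   = 4.98 / (0.0023 × 0.408 × 45.90 × 3.0984) = 37.316 MJ m⁻² d⁻¹

37.3 MJ m⁻² d⁻¹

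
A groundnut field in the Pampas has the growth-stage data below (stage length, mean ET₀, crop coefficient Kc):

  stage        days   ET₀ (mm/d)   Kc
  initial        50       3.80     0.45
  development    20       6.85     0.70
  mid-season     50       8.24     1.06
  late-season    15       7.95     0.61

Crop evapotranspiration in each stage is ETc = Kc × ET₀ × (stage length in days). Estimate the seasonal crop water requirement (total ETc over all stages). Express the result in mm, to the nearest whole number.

initial: 0.45 × 3.80 × 50 = 85.50 mm
development: 0.70 × 6.85 × 20 = 95.90 mm
mid-season: 1.06 × 8.24 × 50 = 436.72 mm
late-season: 0.61 × 7.95 × 15 = 72.74 mm
Seasonal total = 690.86 mm

691 mm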